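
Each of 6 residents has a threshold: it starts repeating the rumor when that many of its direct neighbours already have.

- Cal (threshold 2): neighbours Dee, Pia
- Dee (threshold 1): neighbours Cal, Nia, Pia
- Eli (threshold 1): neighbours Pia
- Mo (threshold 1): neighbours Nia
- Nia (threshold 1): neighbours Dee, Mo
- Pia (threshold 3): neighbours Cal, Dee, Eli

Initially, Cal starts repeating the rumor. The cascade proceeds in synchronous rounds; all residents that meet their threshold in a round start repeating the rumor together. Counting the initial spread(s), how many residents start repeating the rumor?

4

Round 1 — Cal starts repeating the rumor (initial).
Round 2 — checking thresholds:
  Dee: 1 of 3 neighbours ≥ 1, starts repeating the rumor.
  Pia: 1 of 3 neighbours < 3, not yet.
Round 3 — checking thresholds:
  Nia: 1 of 2 neighbours ≥ 1, starts repeating the rumor.
  Pia: 2 of 3 neighbours < 3, not yet.
Round 4 — checking thresholds:
  Mo: 1 of 1 neighbours ≥ 1, starts repeating the rumor.
  Pia: 2 of 3 neighbours < 3, not yet.
Round 5 — no new spreads; cascade stops.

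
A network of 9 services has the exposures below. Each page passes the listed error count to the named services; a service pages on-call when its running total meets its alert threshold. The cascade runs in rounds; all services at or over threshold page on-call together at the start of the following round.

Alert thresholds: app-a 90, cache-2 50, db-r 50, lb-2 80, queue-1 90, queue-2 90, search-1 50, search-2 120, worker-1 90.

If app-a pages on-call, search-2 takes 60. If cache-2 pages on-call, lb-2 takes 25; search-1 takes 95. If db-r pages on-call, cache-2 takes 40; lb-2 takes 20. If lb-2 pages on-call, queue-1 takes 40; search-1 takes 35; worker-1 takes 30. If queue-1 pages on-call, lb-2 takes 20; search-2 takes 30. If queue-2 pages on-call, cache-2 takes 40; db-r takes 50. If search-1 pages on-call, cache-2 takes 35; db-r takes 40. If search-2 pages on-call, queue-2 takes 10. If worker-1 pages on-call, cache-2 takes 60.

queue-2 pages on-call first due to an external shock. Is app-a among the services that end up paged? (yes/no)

no

Round 1 — queue-2 pages on-call (initial).
  cache-2: +40 → 40 < 50
  db-r: +50 → 50 ≥ 50
Round 2 — db-r pages on-call.
  cache-2: +40 → 80 ≥ 50
  lb-2: +20 → 20 < 80
Round 3 — cache-2 pages on-call.
  lb-2: +25 → 45 < 80
  search-1: +95 → 95 ≥ 50
Round 4 — search-1 pages on-call.
No further pages.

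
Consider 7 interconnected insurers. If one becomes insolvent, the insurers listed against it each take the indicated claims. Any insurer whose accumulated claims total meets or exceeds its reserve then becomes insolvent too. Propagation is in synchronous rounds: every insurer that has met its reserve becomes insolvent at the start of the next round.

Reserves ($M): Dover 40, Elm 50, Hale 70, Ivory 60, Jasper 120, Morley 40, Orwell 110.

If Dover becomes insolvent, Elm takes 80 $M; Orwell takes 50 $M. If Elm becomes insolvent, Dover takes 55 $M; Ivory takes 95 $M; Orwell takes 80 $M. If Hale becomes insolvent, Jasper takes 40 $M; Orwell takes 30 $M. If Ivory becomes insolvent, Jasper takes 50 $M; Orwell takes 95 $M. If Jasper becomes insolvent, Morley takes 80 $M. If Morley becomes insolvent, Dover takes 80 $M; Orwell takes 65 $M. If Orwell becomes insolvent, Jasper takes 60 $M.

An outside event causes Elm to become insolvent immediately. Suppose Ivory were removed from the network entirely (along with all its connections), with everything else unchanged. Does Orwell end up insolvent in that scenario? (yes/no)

With Ivory removed:
Round 1 — Elm becomes insolvent (initial).
  Dover: +55 → 55 ≥ 40
  Orwell: +80 → 80 < 110
Round 2 — Dover becomes insolvent.
  Orwell: +50 → 130 ≥ 110
Round 3 — Orwell becomes insolvent.
  Jasper: +60 → 60 < 120
No further insolvencies.

yes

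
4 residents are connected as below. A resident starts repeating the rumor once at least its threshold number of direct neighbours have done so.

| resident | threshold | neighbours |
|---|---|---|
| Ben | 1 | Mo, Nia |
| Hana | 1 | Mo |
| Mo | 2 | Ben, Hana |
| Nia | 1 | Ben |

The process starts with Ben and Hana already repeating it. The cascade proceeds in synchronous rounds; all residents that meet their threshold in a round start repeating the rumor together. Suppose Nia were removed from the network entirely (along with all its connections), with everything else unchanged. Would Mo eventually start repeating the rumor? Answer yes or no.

yes

With Nia removed:
Round 1 — Ben, Hana start repeating the rumor (initial).
Round 2 — checking thresholds:
  Mo: 2 of 2 neighbours ≥ 2, starts repeating the rumor.
Round 3 — no new spreads; cascade stops.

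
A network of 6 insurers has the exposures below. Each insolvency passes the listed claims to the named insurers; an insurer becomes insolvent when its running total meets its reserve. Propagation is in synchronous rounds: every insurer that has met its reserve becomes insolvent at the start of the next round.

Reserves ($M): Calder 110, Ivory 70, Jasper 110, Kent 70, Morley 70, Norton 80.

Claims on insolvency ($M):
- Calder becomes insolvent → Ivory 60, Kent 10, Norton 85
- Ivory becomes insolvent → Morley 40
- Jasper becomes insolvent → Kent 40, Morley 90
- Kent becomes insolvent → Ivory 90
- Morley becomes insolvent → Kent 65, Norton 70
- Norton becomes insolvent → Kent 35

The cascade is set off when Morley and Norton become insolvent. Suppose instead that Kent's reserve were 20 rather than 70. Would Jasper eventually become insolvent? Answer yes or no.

With Kent's reserve at 20:
Round 1 — Morley, Norton become insolvent (initial).
  Kent: +65+35 → 100 ≥ 20
Round 2 — Kent becomes insolvent.
  Ivory: +90 → 90 ≥ 70
Round 3 — Ivory becomes insolvent.
No further insolvencies.

no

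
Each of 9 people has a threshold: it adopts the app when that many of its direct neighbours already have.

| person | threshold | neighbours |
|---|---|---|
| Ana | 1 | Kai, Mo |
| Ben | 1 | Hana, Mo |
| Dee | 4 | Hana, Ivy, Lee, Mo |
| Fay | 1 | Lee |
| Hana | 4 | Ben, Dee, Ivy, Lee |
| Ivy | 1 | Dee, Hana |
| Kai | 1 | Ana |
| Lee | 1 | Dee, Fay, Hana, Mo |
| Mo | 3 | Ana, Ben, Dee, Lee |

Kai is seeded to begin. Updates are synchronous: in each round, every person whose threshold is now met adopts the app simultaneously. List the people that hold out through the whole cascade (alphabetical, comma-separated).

Ben, Dee, Fay, Hana, Ivy, Lee, Mo

Round 1 — Kai adopts the app (initial).
Round 2 — checking thresholds:
  Ana: 1 of 2 neighbours ≥ 1, adopts the app.
Round 3 — no new adoptions; cascade stops.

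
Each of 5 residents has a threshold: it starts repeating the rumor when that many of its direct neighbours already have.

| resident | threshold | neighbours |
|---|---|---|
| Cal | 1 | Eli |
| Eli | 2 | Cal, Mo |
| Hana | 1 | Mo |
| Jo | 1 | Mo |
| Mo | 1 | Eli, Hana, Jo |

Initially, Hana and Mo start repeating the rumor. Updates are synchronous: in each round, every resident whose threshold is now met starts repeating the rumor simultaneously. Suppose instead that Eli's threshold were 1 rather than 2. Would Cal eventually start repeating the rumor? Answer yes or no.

yes

With Eli's threshold at 1:
Round 1 — Hana, Mo start repeating the rumor (initial).
Round 2 — checking thresholds:
  Eli: 1 of 2 neighbours ≥ 1, starts repeating the rumor.
  Jo: 1 of 1 neighbours ≥ 1, starts repeating the rumor.
Round 3 — checking thresholds:
  Cal: 1 of 1 neighbours ≥ 1, starts repeating the rumor.
Round 4 — no new spreads; cascade stops.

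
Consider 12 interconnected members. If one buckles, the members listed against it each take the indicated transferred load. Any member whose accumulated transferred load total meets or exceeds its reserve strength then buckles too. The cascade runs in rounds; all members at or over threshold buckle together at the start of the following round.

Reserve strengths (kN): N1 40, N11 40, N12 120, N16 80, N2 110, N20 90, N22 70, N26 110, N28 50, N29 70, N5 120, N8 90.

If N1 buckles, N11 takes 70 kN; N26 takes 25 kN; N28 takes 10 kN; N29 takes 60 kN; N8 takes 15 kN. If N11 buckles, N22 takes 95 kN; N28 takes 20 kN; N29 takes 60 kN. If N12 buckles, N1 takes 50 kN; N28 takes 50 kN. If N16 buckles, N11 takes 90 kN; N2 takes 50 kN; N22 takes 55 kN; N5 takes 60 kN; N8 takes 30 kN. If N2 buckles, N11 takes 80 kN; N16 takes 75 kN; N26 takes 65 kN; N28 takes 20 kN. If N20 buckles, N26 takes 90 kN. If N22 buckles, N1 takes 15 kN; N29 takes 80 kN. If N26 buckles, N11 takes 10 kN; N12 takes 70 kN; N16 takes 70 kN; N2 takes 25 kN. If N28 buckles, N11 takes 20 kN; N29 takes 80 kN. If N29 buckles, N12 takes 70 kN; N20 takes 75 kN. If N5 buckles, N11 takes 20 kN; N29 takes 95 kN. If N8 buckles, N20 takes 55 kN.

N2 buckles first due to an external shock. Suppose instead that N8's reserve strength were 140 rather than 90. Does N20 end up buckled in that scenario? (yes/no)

no

With N8's reserve strength at 140:
Round 1 — N2 buckles (initial).
  N11: +80 → 80 ≥ 40
  N16: +75 → 75 < 80
  N26: +65 → 65 < 110
  N28: +20 → 20 < 50
Round 2 — N11 buckles.
  N22: +95 → 95 ≥ 70
  N28: +20 → 40 < 50
  N29: +60 → 60 < 70
Round 3 — N22 buckles.
  N1: +15 → 15 < 40
  N29: +80 → 140 ≥ 70
Round 4 — N29 buckles.
  N12: +70 → 70 < 120
  N20: +75 → 75 < 90
No further bucklings.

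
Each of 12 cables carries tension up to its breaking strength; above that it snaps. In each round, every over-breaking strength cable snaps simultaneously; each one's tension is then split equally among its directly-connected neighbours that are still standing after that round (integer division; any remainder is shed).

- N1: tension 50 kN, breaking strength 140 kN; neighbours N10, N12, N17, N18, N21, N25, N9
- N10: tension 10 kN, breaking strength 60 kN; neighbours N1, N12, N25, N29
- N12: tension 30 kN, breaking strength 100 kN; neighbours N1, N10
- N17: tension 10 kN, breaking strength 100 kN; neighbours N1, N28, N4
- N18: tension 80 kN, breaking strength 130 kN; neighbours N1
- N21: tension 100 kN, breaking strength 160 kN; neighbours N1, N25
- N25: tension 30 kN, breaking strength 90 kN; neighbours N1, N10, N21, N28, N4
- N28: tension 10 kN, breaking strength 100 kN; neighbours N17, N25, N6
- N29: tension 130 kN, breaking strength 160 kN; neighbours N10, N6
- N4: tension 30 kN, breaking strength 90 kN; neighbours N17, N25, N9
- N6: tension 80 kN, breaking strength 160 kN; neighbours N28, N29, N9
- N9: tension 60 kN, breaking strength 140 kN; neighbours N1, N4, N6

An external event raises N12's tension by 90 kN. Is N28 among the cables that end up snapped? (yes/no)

Round 1 — N12 at 120 > 100. N12 snaps.
  N12 sheds 120 kN to N1, N10: 60 each.
    N1: 50+60 = 110 ≤ 140
    N10: 10+60 = 70 > 60
Round 2 — N10 snaps.
  N10 sheds 70 kN to N1, N25, N29: 23 each (1 lost).
    N1: 110+23 = 133 ≤ 140
    N25: 30+23 = 53 ≤ 90
    N29: 130+23 = 153 ≤ 160
No further breaks.

no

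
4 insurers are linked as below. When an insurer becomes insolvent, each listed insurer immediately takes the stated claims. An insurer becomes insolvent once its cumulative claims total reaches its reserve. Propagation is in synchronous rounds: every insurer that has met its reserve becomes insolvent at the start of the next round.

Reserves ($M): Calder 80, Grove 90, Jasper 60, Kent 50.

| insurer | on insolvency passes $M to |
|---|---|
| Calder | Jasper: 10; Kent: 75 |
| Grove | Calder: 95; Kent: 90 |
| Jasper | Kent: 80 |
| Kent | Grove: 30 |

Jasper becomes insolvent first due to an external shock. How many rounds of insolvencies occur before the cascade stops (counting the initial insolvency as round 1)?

2

Round 1 — Jasper becomes insolvent (initial).
  Kent: +80 → 80 ≥ 50
Round 2 — Kent becomes insolvent.
  Grove: +30 → 30 < 90
No further insolvencies.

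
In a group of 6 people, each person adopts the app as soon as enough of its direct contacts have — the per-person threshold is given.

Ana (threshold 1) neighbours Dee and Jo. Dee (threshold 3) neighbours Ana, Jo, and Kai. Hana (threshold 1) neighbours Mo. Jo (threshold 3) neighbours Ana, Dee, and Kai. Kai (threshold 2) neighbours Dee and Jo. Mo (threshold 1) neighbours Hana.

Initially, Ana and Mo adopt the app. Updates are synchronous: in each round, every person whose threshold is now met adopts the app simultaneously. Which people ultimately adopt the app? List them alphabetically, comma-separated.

Round 1 — Ana, Mo adopt the app (initial).
Round 2 — checking thresholds:
  Dee: 1 of 3 neighbours < 3, below threshold.
  Hana: 1 of 1 neighbours ≥ 1, adopts the app.
  Jo: 1 of 3 neighbours < 3, below threshold.
Round 3 — no new adoptions; cascade stops.

Ana, Hana, Mo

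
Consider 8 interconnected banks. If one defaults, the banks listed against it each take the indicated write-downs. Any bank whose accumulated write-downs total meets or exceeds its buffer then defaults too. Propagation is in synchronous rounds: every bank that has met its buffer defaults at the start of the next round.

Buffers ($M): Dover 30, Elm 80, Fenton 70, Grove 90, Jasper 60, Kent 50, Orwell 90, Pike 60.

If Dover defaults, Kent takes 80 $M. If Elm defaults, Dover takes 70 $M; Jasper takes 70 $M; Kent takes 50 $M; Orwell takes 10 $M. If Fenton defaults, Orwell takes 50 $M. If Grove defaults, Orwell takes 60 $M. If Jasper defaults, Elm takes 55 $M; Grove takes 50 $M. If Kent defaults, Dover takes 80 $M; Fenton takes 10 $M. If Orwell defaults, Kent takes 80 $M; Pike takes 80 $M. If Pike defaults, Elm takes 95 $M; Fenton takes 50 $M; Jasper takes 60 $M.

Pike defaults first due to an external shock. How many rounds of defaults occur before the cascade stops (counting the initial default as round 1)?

3

Round 1 — Pike defaults (initial).
  Elm: +95 → 95 ≥ 80
  Fenton: +50 → 50 < 70
  Jasper: +60 → 60 ≥ 60
Round 2 — Elm, Jasper default.
  Dover: +70 → 70 ≥ 30
  Grove: +50 → 50 < 90
  Kent: +50 → 50 ≥ 50
  Orwell: +10 → 10 < 90
Round 3 — Dover, Kent default.
  Fenton: +10 → 60 < 70
No further defaults.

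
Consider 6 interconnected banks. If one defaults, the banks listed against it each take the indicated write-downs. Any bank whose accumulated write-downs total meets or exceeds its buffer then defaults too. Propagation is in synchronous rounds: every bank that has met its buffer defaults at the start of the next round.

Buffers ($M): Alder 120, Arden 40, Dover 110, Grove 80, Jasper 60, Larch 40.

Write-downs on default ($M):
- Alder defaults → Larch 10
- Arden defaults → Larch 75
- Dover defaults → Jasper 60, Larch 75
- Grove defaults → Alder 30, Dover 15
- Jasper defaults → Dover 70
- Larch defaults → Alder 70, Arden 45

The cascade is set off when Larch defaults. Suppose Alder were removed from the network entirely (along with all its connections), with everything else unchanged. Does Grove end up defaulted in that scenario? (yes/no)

With Alder removed:
Round 1 — Larch defaults (initial).
  Arden: +45 → 45 ≥ 40
Round 2 — Arden defaults.
No further defaults.

no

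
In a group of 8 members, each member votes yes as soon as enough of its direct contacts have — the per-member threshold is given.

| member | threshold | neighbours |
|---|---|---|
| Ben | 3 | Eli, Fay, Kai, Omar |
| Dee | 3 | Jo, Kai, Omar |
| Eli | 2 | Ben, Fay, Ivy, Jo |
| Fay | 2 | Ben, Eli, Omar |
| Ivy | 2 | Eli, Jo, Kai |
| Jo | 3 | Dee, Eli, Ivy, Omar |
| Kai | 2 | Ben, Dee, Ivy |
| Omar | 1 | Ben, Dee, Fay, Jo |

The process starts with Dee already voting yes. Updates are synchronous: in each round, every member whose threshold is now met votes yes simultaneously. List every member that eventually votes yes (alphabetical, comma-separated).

Round 1 — Dee votes yes (initial).
Round 2 — checking thresholds:
  Jo: 1 of 4 neighbours < 3, not yet.
  Kai: 1 of 3 neighbours < 2, not yet.
  Omar: 1 of 4 neighbours ≥ 1, votes yes.
Round 3 — no new yes votes; cascade stops.

Dee, Omar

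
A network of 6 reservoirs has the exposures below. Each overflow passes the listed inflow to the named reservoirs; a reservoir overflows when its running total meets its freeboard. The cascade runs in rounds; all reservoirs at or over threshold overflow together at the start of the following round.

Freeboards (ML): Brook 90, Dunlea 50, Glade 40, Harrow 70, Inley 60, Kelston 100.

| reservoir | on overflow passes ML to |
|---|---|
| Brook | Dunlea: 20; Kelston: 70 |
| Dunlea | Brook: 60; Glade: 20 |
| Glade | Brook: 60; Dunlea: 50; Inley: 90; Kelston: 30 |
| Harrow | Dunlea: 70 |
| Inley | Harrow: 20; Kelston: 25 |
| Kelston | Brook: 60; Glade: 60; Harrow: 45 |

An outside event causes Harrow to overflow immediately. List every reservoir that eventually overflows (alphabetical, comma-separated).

Dunlea, Harrow

Round 1 — Harrow overflows (initial).
  Dunlea: +70 → 70 ≥ 50
Round 2 — Dunlea overflows.
  Brook: +60 → 60 < 90
  Glade: +20 → 20 < 40
No further overflows.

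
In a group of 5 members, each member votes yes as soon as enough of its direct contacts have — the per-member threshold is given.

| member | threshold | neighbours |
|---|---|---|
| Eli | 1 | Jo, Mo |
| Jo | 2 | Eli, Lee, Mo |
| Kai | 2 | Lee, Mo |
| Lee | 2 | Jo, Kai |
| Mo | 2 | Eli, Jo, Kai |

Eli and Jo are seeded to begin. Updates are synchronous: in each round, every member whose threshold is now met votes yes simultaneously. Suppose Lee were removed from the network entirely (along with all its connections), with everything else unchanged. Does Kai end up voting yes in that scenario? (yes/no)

no

With Lee removed:
Round 1 — Eli, Jo vote yes (initial).
Round 2 — checking thresholds:
  Mo: 2 of 3 neighbours ≥ 2, votes yes.
Round 3 — no new yes votes; cascade stops.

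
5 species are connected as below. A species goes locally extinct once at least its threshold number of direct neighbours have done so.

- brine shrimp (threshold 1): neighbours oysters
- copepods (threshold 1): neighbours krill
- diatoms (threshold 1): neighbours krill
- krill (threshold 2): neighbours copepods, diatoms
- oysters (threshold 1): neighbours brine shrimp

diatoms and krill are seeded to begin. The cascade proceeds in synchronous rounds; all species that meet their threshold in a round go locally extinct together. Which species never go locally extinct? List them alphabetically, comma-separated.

brine shrimp, oysters

Round 1 — diatoms, krill go locally extinct (initial).
Round 2 — checking thresholds:
  copepods: 1 of 1 neighbours ≥ 1, goes locally extinct.
Round 3 — no new extinctions; cascade stops.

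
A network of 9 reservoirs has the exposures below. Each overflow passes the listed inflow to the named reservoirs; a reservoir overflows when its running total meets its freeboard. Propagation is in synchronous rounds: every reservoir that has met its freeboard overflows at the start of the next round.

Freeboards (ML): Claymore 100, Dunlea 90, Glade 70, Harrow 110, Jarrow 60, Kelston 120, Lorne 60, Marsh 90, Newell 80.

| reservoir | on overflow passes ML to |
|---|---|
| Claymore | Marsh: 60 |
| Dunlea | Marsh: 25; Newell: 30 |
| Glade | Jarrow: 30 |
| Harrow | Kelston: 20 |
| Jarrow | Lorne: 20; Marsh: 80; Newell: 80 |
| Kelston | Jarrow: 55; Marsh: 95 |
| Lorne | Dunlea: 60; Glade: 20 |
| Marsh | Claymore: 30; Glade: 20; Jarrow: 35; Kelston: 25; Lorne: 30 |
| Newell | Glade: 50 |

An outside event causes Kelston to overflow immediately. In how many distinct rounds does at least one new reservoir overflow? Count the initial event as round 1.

5

Round 1 — Kelston overflows (initial).
  Jarrow: +55 → 55 < 60
  Marsh: +95 → 95 ≥ 90
Round 2 — Marsh overflows.
  Claymore: +30 → 30 < 100
  Glade: +20 → 20 < 70
  Jarrow: +35 → 90 ≥ 60
  Lorne: +30 → 30 < 60
Round 3 — Jarrow overflows.
  Lorne: +20 → 50 < 60
  Newell: +80 → 80 ≥ 80
Round 4 — Newell overflows.
  Glade: +50 → 70 ≥ 70
Round 5 — Glade overflows.
No further overflows.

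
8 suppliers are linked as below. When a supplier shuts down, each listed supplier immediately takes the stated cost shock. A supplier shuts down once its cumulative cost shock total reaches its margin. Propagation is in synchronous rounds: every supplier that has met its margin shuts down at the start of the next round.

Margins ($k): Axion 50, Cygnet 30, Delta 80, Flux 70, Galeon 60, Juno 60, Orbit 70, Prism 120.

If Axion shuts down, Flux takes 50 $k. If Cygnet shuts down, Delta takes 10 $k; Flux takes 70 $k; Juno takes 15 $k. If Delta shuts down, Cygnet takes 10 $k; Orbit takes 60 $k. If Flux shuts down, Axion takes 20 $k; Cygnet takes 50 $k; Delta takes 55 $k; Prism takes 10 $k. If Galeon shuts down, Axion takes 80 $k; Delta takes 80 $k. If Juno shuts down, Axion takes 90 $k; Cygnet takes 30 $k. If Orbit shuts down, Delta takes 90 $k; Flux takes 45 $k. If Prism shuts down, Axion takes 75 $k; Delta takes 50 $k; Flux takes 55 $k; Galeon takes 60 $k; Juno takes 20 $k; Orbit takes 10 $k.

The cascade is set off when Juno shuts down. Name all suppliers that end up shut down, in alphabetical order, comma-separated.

Round 1 — Juno shuts down (initial).
  Axion: +90 → 90 ≥ 50
  Cygnet: +30 → 30 ≥ 30
Round 2 — Axion, Cygnet shut down.
  Delta: +10 → 10 < 80
  Flux: +50+70 → 120 ≥ 70
Round 3 — Flux shuts down.
  Delta: +55 → 65 < 80
  Prism: +10 → 10 < 120
No further shutdowns.

Axion, Cygnet, Flux, Juno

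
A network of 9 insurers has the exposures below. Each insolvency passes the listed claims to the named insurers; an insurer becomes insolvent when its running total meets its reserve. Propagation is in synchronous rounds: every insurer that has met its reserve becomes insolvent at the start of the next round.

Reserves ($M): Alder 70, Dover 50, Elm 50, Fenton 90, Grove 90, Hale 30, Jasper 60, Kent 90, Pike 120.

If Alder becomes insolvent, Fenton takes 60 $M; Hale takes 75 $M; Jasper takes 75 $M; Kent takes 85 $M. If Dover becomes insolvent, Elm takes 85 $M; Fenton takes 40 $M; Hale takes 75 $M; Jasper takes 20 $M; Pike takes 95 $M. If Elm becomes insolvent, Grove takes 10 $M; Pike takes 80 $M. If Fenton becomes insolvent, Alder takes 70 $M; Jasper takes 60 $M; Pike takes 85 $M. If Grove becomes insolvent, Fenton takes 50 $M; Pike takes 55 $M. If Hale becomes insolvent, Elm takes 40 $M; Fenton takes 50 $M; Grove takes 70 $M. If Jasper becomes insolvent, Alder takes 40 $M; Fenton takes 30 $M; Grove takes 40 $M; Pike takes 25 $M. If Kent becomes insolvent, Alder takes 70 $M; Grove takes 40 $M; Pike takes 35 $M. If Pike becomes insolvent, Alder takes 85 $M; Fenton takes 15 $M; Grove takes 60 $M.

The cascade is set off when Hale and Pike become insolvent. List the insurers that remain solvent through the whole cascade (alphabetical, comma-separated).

Dover, Elm, Kent

Round 1 — Hale, Pike become insolvent (initial).
  Alder: +85 → 85 ≥ 70
  Elm: +40 → 40 < 50
  Fenton: +50+15 → 65 < 90
  Grove: +70+60 → 130 ≥ 90
Round 2 — Alder, Grove become insolvent.
  Fenton: +60+50 → 175 ≥ 90
  Jasper: +75 → 75 ≥ 60
  Kent: +85 → 85 < 90
Round 3 — Fenton, Jasper become insolvent.
No further insolvencies.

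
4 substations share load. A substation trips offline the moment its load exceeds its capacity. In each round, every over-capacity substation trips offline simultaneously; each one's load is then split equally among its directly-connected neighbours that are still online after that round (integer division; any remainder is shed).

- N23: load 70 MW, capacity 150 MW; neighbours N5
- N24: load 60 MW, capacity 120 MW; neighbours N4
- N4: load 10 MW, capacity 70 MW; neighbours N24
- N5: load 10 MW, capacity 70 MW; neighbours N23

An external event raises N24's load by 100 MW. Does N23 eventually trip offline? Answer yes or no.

Round 1 — N24 at 160 > 120. N24 trips offline.
  N24 sheds 160 MW to N4: 160 each.
    N4: 10+160 = 170 > 70
Round 2 — N4 trips offline.
  N4 sheds 170 MW: no online neighbours, lost.
No further trips.

no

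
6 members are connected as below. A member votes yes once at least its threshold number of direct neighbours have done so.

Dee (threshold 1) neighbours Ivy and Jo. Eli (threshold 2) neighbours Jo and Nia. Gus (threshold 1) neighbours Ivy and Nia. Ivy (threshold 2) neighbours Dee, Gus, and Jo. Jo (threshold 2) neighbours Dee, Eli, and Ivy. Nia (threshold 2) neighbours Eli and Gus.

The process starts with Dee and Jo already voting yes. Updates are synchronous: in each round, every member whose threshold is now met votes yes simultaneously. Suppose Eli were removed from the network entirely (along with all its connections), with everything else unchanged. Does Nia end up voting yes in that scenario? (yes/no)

no

With Eli removed:
Round 1 — Dee, Jo vote yes (initial).
Round 2 — checking thresholds:
  Ivy: 2 of 3 neighbours ≥ 2, votes yes.
Round 3 — checking thresholds:
  Gus: 1 of 2 neighbours ≥ 1, votes yes.
Round 4 — no new yes votes; cascade stops.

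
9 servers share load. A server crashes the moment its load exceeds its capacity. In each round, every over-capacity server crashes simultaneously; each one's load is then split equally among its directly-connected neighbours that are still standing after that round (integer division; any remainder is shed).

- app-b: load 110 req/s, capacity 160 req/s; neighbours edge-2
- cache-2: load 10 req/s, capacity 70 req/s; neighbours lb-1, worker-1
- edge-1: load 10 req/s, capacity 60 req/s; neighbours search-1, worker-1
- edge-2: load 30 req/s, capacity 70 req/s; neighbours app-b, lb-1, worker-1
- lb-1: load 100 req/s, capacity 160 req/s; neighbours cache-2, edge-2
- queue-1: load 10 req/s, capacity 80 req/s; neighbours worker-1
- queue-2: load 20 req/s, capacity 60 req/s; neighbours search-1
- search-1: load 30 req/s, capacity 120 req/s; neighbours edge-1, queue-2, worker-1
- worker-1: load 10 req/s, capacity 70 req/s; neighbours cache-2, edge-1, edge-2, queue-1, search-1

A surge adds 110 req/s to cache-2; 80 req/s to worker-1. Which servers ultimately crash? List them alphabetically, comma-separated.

Round 1 — cache-2 at 120 > 70; worker-1 at 90 > 70. cache-2, worker-1 crash.
  cache-2 sheds 120 req/s to lb-1: 120 each.
    lb-1: 100+120 = 220 > 160
  worker-1 sheds 90 req/s to edge-1, edge-2, queue-1, search-1: 22 each (2 lost).
    edge-1: 10+22 = 32 ≤ 60
    edge-2: 30+22 = 52 ≤ 70
    queue-1: 10+22 = 32 ≤ 80
    search-1: 30+22 = 52 ≤ 120
Round 2 — lb-1 crashes.
  lb-1 sheds 220 req/s to edge-2: 220 each.
    edge-2: 52+220 = 272 > 70
Round 3 — edge-2 crashes.
  edge-2 sheds 272 req/s to app-b: 272 each.
    app-b: 110+272 = 382 > 160
Round 4 — app-b crashes.
  app-b sheds 382 req/s: no online neighbours, lost.
No further crashes.

app-b, cache-2, edge-2, lb-1, worker-1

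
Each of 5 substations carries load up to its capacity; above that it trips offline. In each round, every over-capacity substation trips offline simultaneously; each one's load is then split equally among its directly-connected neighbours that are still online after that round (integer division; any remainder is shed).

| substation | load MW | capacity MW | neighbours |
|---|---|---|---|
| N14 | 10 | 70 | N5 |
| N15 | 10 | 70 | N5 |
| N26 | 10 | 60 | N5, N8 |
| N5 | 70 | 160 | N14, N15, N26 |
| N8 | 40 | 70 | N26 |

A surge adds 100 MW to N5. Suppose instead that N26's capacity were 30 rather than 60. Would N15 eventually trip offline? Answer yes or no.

With N26's capacity at 30:
Round 1 — N5 at 170 > 160. N5 trips offline.
  N5 sheds 170 MW to N14, N15, N26: 56 each (2 lost).
    N14: 10+56 = 66 ≤ 70
    N15: 10+56 = 66 ≤ 70
    N26: 10+56 = 66 > 30
Round 2 — N26 trips offline.
  N26 sheds 66 MW to N8: 66 each.
    N8: 40+66 = 106 > 70
Round 3 — N8 trips offline.
  N8 sheds 106 MW: no online neighbours, lost.
No further trips.

no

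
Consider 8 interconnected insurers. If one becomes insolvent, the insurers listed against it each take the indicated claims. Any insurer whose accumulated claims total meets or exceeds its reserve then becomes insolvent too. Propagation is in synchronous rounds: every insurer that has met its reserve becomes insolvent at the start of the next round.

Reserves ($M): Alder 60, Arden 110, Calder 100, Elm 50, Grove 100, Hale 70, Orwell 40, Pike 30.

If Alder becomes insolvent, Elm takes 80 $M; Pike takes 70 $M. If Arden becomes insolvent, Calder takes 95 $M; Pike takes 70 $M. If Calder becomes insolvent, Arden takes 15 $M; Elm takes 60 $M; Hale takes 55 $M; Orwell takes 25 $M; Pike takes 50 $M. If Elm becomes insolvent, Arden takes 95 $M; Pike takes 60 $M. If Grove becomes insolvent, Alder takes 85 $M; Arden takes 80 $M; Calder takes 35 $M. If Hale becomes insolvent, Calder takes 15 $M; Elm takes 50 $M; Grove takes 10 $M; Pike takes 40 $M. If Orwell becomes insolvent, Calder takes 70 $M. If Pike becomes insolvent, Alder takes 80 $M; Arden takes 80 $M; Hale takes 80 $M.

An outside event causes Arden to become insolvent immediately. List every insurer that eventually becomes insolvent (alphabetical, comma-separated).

Alder, Arden, Calder, Elm, Hale, Pike

Round 1 — Arden becomes insolvent (initial).
  Calder: +95 → 95 < 100
  Pike: +70 → 70 ≥ 30
Round 2 — Pike becomes insolvent.
  Alder: +80 → 80 ≥ 60
  Hale: +80 → 80 ≥ 70
Round 3 — Alder, Hale become insolvent.
  Calder: +15 → 110 ≥ 100
  Elm: +80+50 → 130 ≥ 50
  Grove: +10 → 10 < 100
Round 4 — Calder, Elm become insolvent.
  Orwell: +25 → 25 < 40
No further insolvencies.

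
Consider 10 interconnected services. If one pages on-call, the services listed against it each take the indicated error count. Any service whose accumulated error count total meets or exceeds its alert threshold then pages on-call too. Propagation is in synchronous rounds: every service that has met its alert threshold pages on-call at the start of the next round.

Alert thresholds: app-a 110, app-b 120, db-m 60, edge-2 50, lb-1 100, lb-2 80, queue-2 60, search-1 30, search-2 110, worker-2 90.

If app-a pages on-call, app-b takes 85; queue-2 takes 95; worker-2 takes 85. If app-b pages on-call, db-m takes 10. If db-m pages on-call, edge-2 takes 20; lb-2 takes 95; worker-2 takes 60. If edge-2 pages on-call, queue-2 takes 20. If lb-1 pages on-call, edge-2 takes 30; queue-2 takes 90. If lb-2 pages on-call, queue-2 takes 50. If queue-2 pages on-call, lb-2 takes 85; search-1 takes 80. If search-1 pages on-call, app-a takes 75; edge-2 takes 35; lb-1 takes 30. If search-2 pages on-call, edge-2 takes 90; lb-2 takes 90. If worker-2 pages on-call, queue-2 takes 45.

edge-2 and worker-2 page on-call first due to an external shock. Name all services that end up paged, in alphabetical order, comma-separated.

edge-2, lb-2, queue-2, search-1, worker-2

Round 1 — edge-2, worker-2 page on-call (initial).
  queue-2: +20+45 → 65 ≥ 60
Round 2 — queue-2 pages on-call.
  lb-2: +85 → 85 ≥ 80
  search-1: +80 → 80 ≥ 30
Round 3 — lb-2, search-1 page on-call.
  app-a: +75 → 75 < 110
  lb-1: +30 → 30 < 100
No further pages.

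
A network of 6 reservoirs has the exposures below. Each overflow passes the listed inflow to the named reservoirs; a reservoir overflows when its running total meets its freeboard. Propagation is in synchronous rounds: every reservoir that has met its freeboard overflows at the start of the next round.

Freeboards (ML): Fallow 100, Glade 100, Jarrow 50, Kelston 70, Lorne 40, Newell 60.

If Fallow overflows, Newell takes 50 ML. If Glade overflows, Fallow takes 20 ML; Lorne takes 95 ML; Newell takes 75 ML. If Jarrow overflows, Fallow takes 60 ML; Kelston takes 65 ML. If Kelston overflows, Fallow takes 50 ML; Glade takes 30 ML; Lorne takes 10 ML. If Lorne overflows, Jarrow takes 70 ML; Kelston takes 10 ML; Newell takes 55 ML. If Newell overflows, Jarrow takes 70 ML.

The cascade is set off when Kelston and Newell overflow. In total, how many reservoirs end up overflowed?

4

Round 1 — Kelston, Newell overflow (initial).
  Fallow: +50 → 50 < 100
  Glade: +30 → 30 < 100
  Jarrow: +70 → 70 ≥ 50
  Lorne: +10 → 10 < 40
Round 2 — Jarrow overflows.
  Fallow: +60 → 110 ≥ 100
Round 3 — Fallow overflows.
No further overflows.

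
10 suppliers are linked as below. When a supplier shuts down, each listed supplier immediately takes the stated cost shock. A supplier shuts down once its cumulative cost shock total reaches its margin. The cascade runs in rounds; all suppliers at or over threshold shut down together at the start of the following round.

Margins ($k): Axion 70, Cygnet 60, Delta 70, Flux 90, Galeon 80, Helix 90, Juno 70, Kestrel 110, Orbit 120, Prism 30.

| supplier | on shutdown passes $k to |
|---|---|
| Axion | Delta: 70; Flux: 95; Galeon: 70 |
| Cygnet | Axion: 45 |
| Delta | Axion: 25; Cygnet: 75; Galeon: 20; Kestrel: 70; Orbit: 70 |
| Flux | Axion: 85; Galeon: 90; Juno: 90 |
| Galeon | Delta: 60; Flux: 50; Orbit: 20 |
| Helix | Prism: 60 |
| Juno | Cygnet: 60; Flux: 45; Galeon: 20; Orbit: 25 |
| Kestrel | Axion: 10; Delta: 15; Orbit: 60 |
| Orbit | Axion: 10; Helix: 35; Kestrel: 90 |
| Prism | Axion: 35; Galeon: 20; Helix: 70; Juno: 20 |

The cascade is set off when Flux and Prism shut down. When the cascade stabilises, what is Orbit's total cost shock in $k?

Round 1 — Flux, Prism shut down (initial).
  Axion: +85+35 → 120 ≥ 70
  Galeon: +90+20 → 110 ≥ 80
  Helix: +70 → 70 < 90
  Juno: +90+20 → 110 ≥ 70
Round 2 — Axion, Galeon, Juno shut down.
  Cygnet: +60 → 60 ≥ 60
  Delta: +70+60 → 130 ≥ 70
  Orbit: +20+25 → 45 < 120
Round 3 — Cygnet, Delta shut down.
  Kestrel: +70 → 70 < 110
  Orbit: +70 → 115 < 120
No further shutdowns.

115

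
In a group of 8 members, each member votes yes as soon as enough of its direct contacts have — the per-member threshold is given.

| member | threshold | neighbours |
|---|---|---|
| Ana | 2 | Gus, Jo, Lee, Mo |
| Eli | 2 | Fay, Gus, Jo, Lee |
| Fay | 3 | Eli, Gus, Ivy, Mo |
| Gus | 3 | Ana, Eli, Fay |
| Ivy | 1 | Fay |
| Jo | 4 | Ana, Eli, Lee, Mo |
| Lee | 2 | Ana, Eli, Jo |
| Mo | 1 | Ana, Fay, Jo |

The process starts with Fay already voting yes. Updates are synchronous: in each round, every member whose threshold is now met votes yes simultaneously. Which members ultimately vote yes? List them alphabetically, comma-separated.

Round 1 — Fay votes yes (initial).
Round 2 — checking thresholds:
  Eli: 1 of 4 neighbours < 2, not yet.
  Gus: 1 of 3 neighbours < 3, not yet.
  Ivy: 1 of 1 neighbours ≥ 1, votes yes.
  Mo: 1 of 3 neighbours ≥ 1, votes yes.
Round 3 — no new yes votes; cascade stops.

Fay, Ivy, Mo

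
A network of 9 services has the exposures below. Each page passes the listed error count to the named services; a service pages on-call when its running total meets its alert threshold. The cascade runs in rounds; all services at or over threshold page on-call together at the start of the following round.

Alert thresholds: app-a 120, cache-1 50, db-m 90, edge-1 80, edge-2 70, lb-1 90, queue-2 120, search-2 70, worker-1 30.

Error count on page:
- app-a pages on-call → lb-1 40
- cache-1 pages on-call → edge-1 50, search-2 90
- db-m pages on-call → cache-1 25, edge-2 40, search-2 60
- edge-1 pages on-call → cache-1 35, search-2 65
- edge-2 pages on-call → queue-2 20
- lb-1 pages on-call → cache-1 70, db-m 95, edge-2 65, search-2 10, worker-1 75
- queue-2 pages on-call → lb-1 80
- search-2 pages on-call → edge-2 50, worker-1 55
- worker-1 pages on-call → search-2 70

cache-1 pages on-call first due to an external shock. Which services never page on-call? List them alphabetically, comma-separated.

Round 1 — cache-1 pages on-call (initial).
  edge-1: +50 → 50 < 80
  search-2: +90 → 90 ≥ 70
Round 2 — search-2 pages on-call.
  edge-2: +50 → 50 < 70
  worker-1: +55 → 55 ≥ 30
Round 3 — worker-1 pages on-call.
No further pages.

app-a, db-m, edge-1, edge-2, lb-1, queue-2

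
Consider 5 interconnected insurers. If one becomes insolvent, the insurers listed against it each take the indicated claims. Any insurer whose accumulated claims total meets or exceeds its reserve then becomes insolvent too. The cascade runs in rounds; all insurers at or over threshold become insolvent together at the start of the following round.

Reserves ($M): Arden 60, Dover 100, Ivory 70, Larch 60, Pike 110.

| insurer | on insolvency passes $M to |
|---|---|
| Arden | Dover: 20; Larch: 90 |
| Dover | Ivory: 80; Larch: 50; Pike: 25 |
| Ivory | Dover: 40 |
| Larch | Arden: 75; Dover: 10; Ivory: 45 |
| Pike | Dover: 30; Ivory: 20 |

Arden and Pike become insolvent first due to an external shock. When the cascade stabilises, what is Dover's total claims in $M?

60

Round 1 — Arden, Pike become insolvent (initial).
  Dover: +20+30 → 50 < 100
  Ivory: +20 → 20 < 70
  Larch: +90 → 90 ≥ 60
Round 2 — Larch becomes insolvent.
  Dover: +10 → 60 < 100
  Ivory: +45 → 65 < 70
No further insolvencies.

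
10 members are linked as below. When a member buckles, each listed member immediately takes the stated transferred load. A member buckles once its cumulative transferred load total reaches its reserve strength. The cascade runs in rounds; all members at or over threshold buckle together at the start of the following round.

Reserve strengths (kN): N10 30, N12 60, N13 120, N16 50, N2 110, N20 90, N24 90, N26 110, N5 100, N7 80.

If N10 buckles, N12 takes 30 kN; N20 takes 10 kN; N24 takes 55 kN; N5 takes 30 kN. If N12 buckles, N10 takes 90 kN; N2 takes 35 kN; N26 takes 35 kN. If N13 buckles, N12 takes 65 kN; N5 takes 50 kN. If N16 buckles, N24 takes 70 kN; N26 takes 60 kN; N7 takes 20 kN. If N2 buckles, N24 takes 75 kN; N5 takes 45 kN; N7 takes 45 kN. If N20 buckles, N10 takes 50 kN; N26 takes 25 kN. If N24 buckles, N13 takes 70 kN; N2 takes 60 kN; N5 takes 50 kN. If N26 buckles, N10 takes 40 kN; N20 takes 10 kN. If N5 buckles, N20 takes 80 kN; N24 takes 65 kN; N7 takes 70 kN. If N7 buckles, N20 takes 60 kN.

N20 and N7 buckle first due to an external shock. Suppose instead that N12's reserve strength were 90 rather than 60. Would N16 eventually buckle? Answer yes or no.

no

With N12's reserve strength at 90:
Round 1 — N20, N7 buckle (initial).
  N10: +50 → 50 ≥ 30
  N26: +25 → 25 < 110
Round 2 — N10 buckles.
  N12: +30 → 30 < 90
  N24: +55 → 55 < 90
  N5: +30 → 30 < 100
No further bucklings.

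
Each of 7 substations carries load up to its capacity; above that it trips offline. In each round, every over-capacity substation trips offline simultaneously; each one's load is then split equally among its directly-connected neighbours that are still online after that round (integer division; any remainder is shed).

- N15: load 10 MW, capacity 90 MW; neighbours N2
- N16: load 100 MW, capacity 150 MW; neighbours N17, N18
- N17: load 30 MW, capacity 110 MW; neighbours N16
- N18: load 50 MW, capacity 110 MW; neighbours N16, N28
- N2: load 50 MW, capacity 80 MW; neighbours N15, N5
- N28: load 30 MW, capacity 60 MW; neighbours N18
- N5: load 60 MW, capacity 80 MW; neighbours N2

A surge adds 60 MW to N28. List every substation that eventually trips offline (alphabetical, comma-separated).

Round 1 — N28 at 90 > 60. N28 trips offline.
  N28 sheds 90 MW to N18: 90 each.
    N18: 50+90 = 140 > 110
Round 2 — N18 trips offline.
  N18 sheds 140 MW to N16: 140 each.
    N16: 100+140 = 240 > 150
Round 3 — N16 trips offline.
  N16 sheds 240 MW to N17: 240 each.
    N17: 30+240 = 270 > 110
Round 4 — N17 trips offline.
  N17 sheds 270 MW: no online neighbours, lost.
No further trips.

N16, N17, N18, N28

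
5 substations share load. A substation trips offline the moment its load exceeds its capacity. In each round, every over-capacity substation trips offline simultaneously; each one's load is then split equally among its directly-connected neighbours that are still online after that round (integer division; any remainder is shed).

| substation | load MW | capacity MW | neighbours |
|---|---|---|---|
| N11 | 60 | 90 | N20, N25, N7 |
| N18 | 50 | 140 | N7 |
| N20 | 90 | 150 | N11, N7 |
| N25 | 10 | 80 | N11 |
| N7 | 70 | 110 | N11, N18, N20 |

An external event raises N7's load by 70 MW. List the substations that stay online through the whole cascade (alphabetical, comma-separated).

Round 1 — N7 at 140 > 110. N7 trips offline.
  N7 sheds 140 MW to N11, N18, N20: 46 each (2 lost).
    N11: 60+46 = 106 > 90
    N18: 50+46 = 96 ≤ 140
    N20: 90+46 = 136 ≤ 150
Round 2 — N11 trips offline.
  N11 sheds 106 MW to N20, N25: 53 each.
    N20: 136+53 = 189 > 150
    N25: 10+53 = 63 ≤ 80
Round 3 — N20 trips offline.
  N20 sheds 189 MW: no online neighbours, lost.
No further trips.

N18, N25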